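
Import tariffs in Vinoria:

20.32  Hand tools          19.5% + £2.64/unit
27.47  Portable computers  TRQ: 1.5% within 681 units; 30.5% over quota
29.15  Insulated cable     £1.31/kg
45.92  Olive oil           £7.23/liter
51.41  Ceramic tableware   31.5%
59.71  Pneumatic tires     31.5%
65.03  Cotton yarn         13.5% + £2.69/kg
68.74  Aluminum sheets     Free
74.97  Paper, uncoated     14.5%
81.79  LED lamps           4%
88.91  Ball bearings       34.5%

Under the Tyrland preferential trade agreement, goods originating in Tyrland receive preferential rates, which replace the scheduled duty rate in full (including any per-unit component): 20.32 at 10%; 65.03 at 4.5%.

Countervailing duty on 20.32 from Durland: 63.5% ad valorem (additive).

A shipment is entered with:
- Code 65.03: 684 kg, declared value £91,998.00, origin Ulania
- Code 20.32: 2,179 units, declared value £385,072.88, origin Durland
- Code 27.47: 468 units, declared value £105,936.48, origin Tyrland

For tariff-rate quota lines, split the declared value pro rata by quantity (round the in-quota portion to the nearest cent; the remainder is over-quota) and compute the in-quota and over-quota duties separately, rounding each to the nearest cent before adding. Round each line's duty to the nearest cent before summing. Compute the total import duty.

£341,211.79

Line 1 (65.03, Ulania, 684 kg, £91,998.00):
Base rate for 65.03 is 13.5% + £2.69/kg.
65.03 has an FTA preferential rate, but origin Ulania is not Tyrland; base rate stands.
Duty = £91,998.00 × 13.5% + 684 × £2.69 = £14,259.69.
Line 2 (20.32, Durland, 2,179 units, £385,072.88):
Base rate for 20.32 is 19.5% + £2.64/unit.
20.32 has an FTA preferential rate, but origin Durland is not Tyrland; base rate stands.
Additional duty on 20.32 from Durland: +63.5%. Applied ad valorem rate: 19.5% + 63.5% = 83%.
Duty = £385,072.88 × 83% + 2,179 × £2.64 = £325,363.05.
Line 3 (27.47, Tyrland, 468 units, £105,936.48):
Code 27.47 is under a tariff-rate quota (threshold 681 units). Quantity 468 units is within the quota, so the in-quota rate 1.5% applies to the full value.
Duty = £105,936.48 × 1.5% = £1,589.05.
Total = £14,259.69 + £325,363.05 + £1,589.05 = £341,211.79.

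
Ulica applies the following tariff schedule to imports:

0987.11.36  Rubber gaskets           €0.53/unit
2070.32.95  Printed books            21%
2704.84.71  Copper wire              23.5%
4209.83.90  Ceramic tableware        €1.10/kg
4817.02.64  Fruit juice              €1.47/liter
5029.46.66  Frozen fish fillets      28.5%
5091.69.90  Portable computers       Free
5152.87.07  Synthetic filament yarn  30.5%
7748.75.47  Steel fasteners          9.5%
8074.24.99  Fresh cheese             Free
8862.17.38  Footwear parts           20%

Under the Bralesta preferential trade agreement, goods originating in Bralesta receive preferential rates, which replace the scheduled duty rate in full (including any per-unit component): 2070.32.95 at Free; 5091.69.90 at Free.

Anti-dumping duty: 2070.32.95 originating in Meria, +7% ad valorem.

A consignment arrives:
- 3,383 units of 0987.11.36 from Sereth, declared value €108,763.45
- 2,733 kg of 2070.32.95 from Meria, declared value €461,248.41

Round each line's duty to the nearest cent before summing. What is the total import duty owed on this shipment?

€130,942.54

Line 1 (0987.11.36, Sereth, 3,383 units, €108,763.45):
Base rate for 0987.11.36 is €0.53/unit.
Duty = 3,383 × €0.53 = €1,792.99.
Line 2 (2070.32.95, Meria, 2,733 kg, €461,248.41):
Base rate for 2070.32.95 is 21%.
2070.32.95 has an FTA preferential rate, but origin Meria is not Bralesta; base rate stands.
Additional duty on 2070.32.95 from Meria: +7%. Applied ad valorem rate: 21% + 7% = 28%.
Duty = €461,248.41 × 28% = €129,149.55.
Total = €1,792.99 + €129,149.55 = €130,942.54.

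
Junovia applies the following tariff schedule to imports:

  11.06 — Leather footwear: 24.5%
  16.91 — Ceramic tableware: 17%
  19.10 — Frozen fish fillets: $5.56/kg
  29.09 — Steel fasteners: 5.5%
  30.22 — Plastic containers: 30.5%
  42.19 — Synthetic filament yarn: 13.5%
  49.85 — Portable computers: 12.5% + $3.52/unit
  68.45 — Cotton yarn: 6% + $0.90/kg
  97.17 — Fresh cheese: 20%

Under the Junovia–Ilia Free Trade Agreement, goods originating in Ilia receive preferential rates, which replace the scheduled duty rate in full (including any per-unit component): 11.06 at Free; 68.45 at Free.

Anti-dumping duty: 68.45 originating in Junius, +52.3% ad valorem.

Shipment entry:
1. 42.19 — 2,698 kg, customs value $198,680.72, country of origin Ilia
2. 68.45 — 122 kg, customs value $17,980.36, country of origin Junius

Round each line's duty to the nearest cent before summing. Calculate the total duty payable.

Line 1 (42.19, Ilia, 2,698 kg, $198,680.72):
Base rate for 42.19 is 13.5%.
Origin Ilia is the FTA partner but 42.19 is not on the preference list; base rate stands.
Duty = $198,680.72 × 13.5% = $26,821.90.
Line 2 (68.45, Junius, 122 kg, $17,980.36):
Base rate for 68.45 is 6% + $0.90/kg.
68.45 has an FTA preferential rate, but origin Junius is not Ilia; base rate stands.
Additional duty on 68.45 from Junius: +52.3%. Applied ad valorem rate: 6% + 52.3% = 58.3%.
Duty = $17,980.36 × 58.3% + 122 × $0.90 = $10,592.35.
Total = $26,821.90 + $10,592.35 = $37,414.25.

$37,414.25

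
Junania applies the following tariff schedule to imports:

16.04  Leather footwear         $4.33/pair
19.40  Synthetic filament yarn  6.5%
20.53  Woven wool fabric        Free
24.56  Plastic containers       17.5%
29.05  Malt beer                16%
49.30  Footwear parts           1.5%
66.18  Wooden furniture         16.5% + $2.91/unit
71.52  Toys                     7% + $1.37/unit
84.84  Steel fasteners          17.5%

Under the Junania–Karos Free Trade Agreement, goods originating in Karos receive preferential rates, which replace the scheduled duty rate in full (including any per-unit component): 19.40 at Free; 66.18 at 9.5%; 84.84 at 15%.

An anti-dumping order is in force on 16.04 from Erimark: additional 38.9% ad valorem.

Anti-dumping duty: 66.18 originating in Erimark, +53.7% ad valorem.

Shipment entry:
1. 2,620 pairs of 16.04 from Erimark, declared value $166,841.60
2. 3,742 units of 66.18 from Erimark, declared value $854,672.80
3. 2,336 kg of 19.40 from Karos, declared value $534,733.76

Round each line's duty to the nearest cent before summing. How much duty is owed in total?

$687,115.51

Line 1 (16.04, Erimark, 2,620 pairs, $166,841.60):
Base rate for 16.04 is $4.33/pair.
Additional duty on 16.04 from Erimark: +38.9% ad valorem. Applied ad valorem rate = 38.9%.
Duty = $166,841.60 × 38.9% + 2,620 × $4.33 = $76,245.98.
Line 2 (66.18, Erimark, 3,742 units, $854,672.80):
Base rate for 66.18 is 16.5% + $2.91/unit.
66.18 has an FTA preferential rate, but origin Erimark is not Karos; base rate stands.
Additional duty on 66.18 from Erimark: +53.7%. Applied ad valorem rate: 16.5% + 53.7% = 70.2%.
Duty = $854,672.80 × 70.2% + 3,742 × $2.91 = $610,869.53.
Line 3 (19.40, Karos, 2,336 kg, $534,733.76):
Base rate for 19.40 is 6.5%.
Origin Karos qualifies under the Junania–Karos agreement and 19.40 is covered: preferential rate Free applies instead.
Duty = $534,733.76 × 0% = $0.00.
Total = $76,245.98 + $610,869.53 + $0.00 = $687,115.51.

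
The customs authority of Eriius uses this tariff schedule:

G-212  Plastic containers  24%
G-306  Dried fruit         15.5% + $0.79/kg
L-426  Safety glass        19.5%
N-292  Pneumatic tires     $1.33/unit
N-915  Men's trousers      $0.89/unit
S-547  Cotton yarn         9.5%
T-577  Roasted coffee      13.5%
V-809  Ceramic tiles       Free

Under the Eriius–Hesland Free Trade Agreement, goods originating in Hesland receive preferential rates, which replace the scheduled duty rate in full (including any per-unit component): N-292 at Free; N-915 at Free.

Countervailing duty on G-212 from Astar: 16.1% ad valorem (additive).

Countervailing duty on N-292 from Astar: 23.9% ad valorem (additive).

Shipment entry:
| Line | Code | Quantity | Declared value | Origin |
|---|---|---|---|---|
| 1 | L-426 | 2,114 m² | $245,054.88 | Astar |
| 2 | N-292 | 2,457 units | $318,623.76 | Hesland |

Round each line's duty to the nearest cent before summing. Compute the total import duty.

Line 1 (L-426, Astar, 2,114 m², $245,054.88):
Base rate for L-426 is 19.5%.
Duty = $245,054.88 × 19.5% = $47,785.70.
Line 2 (N-292, Hesland, 2,457 units, $318,623.76):
Base rate for N-292 is $1.33/unit.
Origin Hesland qualifies under the Eriius–Hesland agreement and N-292 is covered: preferential rate Free applies instead.
The additional-duty order on N-292 targets Astar, not Hesland; it does not apply.
Duty = $318,623.76 × 0% = $0.00.
Total = $47,785.70 + $0.00 = $47,785.70.

$47,785.70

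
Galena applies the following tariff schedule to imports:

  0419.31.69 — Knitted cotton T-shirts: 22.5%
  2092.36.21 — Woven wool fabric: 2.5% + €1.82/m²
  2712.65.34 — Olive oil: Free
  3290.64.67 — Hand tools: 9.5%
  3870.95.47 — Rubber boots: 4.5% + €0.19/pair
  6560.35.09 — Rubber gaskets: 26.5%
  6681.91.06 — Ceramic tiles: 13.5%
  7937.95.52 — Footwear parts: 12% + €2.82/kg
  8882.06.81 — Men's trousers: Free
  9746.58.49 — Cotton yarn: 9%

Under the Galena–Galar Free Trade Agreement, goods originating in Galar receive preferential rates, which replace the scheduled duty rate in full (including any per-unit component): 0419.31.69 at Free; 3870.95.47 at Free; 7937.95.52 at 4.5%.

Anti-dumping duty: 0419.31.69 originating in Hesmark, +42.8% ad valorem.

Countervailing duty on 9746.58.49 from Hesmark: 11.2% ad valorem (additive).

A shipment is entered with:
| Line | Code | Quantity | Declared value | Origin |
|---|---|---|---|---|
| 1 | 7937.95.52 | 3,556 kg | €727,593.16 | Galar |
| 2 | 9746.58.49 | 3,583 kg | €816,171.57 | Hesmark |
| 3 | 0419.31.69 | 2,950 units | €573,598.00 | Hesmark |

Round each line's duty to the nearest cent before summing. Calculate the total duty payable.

€572,167.84

Line 1 (7937.95.52, Galar, 3,556 kg, €727,593.16):
Base rate for 7937.95.52 is 12% + €2.82/kg.
Origin Galar qualifies under the Galena–Galar agreement and 7937.95.52 is covered: preferential rate 4.5% applies instead.
Duty = €727,593.16 × 4.5% = €32,741.69.
Line 2 (9746.58.49, Hesmark, 3,583 kg, €816,171.57):
Base rate for 9746.58.49 is 9%.
Additional duty on 9746.58.49 from Hesmark: +11.2%. Applied ad valorem rate: 9% + 11.2% = 20.2%.
Duty = €816,171.57 × 20.2% = €164,866.66.
Line 3 (0419.31.69, Hesmark, 2,950 units, €573,598.00):
Base rate for 0419.31.69 is 22.5%.
0419.31.69 has an FTA preferential rate, but origin Hesmark is not Galar; base rate stands.
Additional duty on 0419.31.69 from Hesmark: +42.8%. Applied ad valorem rate: 22.5% + 42.8% = 65.3%.
Duty = €573,598.00 × 65.3% = €374,559.49.
Total = €32,741.69 + €164,866.66 + €374,559.49 = €572,167.84.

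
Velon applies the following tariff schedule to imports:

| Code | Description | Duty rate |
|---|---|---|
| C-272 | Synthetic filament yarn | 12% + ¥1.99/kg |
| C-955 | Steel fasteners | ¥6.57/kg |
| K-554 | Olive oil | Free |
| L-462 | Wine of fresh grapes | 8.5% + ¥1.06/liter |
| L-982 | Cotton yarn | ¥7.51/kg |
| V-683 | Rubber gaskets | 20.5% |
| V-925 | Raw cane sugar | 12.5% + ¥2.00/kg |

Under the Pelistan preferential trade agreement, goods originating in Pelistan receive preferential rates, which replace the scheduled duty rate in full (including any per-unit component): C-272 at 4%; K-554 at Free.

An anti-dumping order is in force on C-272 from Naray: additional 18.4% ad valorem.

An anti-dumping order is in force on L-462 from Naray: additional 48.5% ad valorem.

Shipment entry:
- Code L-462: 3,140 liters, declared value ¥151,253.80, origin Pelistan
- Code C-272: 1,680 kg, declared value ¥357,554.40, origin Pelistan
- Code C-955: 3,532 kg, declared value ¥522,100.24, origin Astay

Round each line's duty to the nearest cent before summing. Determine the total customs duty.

¥53,692.39

Line 1 (L-462, Pelistan, 3,140 liters, ¥151,253.80):
Base rate for L-462 is 8.5% + ¥1.06/liter.
Origin Pelistan is the FTA partner but L-462 is not on the preference list; base rate stands.
The additional-duty order on L-462 targets Naray, not Pelistan; it does not apply.
Duty = ¥151,253.80 × 8.5% + 3,140 × ¥1.06 = ¥16,184.97.
Line 2 (C-272, Pelistan, 1,680 kg, ¥357,554.40):
Base rate for C-272 is 12% + ¥1.99/kg.
Origin Pelistan qualifies under the Velon–Pelistan agreement and C-272 is covered: preferential rate 4% applies instead.
The additional-duty order on C-272 targets Naray, not Pelistan; it does not apply.
Duty = ¥357,554.40 × 4% = ¥14,302.18.
Line 3 (C-955, Astay, 3,532 kg, ¥522,100.24):
Base rate for C-955 is ¥6.57/kg.
Duty = 3,532 × ¥6.57 = ¥23,205.24.
Total = ¥16,184.97 + ¥14,302.18 + ¥23,205.24 = ¥53,692.39.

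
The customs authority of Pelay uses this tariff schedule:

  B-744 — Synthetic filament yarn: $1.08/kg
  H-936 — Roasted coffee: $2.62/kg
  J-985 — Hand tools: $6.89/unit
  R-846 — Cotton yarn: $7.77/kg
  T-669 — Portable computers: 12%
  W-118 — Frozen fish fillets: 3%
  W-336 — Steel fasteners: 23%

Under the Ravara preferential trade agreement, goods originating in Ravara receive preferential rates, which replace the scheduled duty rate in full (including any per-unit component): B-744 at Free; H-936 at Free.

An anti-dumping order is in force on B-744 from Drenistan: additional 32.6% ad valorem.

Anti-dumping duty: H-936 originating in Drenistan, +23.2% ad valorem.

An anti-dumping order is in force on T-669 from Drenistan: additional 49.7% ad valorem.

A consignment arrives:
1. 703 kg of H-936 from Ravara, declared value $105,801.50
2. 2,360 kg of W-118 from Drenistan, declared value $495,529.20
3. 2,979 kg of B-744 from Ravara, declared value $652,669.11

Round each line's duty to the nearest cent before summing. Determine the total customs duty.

Line 1 (H-936, Ravara, 703 kg, $105,801.50):
Base rate for H-936 is $2.62/kg.
Origin Ravara qualifies under the Pelay–Ravara agreement and H-936 is covered: preferential rate Free applies instead.
The additional-duty order on H-936 targets Drenistan, not Ravara; it does not apply.
Duty = $105,801.50 × 0% = $0.00.
Line 2 (W-118, Drenistan, 2,360 kg, $495,529.20):
Base rate for W-118 is 3%.
Duty = $495,529.20 × 3% = $14,865.88.
Line 3 (B-744, Ravara, 2,979 kg, $652,669.11):
Base rate for B-744 is $1.08/kg.
Origin Ravara qualifies under the Pelay–Ravara agreement and B-744 is covered: preferential rate Free applies instead.
The additional-duty order on B-744 targets Drenistan, not Ravara; it does not apply.
Duty = $652,669.11 × 0% = $0.00.
Total = $0.00 + $14,865.88 + $0.00 = $14,865.88.

$14,865.88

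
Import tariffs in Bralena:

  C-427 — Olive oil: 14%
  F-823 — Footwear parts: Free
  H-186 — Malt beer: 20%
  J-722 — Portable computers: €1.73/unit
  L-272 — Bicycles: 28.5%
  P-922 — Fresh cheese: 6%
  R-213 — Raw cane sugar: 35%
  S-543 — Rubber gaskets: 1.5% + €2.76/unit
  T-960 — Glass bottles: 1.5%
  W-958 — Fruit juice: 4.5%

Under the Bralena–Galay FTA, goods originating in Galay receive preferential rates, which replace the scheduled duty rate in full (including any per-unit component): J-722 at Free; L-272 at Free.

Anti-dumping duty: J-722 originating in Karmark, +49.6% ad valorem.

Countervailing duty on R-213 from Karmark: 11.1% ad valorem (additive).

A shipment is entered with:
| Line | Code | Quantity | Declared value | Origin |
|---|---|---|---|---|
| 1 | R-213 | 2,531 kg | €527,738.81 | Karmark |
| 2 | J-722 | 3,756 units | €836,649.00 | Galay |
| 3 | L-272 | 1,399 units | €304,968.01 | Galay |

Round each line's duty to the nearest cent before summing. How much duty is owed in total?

€243,287.59

Line 1 (R-213, Karmark, 2,531 kg, €527,738.81):
Base rate for R-213 is 35%.
Additional duty on R-213 from Karmark: +11.1%. Applied ad valorem rate: 35% + 11.1% = 46.1%.
Duty = €527,738.81 × 46.1% = €243,287.59.
Line 2 (J-722, Galay, 3,756 units, €836,649.00):
Base rate for J-722 is €1.73/unit.
Origin Galay qualifies under the Bralena–Galay agreement and J-722 is covered: preferential rate Free applies instead.
The additional-duty order on J-722 targets Karmark, not Galay; it does not apply.
Duty = €836,649.00 × 0% = €0.00.
Line 3 (L-272, Galay, 1,399 units, €304,968.01):
Base rate for L-272 is 28.5%.
Origin Galay qualifies under the Bralena–Galay agreement and L-272 is covered: preferential rate Free applies instead.
Duty = €304,968.01 × 0% = €0.00.
Total = €243,287.59 + €0.00 + €0.00 = €243,287.59.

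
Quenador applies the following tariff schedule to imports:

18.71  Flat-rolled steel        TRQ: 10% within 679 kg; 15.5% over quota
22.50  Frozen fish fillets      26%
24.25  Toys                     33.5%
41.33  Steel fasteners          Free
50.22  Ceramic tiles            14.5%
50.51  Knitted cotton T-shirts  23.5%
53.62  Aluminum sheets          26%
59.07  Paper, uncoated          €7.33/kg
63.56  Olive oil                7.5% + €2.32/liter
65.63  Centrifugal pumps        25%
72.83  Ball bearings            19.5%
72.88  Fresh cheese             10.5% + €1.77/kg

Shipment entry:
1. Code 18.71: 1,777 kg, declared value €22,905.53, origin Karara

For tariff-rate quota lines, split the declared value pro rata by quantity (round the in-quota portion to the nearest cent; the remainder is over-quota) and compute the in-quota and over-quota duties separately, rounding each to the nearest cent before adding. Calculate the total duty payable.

€3,068.98

Line 1 (18.71, Karara, 1,777 kg, €22,905.53):
Code 18.71 is under a tariff-rate quota (threshold 679 kg). In-quota: 679 kg at 10%; over-quota: 1,098 kg at 15.5%.
Pro-rata value split: in-quota = €22,905.53 × 679/1,777 = €8,752.31; over-quota = €22,905.53 − €8,752.31 = €14,153.22.
In-quota duty = €8,752.31 × 10% = €875.23. Over-quota duty = €14,153.22 × 15.5% = €2,193.75.
Line duty = €875.23 + €2,193.75 = €3,068.98.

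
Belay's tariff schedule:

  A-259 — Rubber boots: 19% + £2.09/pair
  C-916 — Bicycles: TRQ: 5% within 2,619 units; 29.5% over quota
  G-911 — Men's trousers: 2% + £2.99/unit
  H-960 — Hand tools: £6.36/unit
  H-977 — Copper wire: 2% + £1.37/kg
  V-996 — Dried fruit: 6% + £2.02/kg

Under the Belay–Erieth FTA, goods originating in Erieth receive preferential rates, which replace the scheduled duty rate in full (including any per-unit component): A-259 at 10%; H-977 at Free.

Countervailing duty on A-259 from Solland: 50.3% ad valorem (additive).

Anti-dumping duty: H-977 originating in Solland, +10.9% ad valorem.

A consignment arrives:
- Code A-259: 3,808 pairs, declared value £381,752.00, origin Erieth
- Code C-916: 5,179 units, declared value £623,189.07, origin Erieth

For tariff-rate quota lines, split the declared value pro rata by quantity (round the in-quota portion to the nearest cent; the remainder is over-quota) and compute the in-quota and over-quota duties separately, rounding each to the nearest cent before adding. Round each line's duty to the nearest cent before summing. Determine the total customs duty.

Line 1 (A-259, Erieth, 3,808 pairs, £381,752.00):
Base rate for A-259 is 19% + £2.09/pair.
Origin Erieth qualifies under the Belay–Erieth agreement and A-259 is covered: preferential rate 10% applies instead.
The additional-duty order on A-259 targets Solland, not Erieth; it does not apply.
Duty = £381,752.00 × 10% = £38,175.20.
Line 2 (C-916, Erieth, 5,179 units, £623,189.07):
Code C-916 is under a tariff-rate quota (threshold 2,619 units). In-quota: 2,619 units at 5%; over-quota: 2,560 units at 29.5%.
Pro-rata value split: in-quota = £623,189.07 × 2,619/5,179 = £315,144.27; over-quota = £623,189.07 − £315,144.27 = £308,044.80.
In-quota duty = £315,144.27 × 5% = £15,757.21. Over-quota duty = £308,044.80 × 29.5% = £90,873.22.
Line duty = £15,757.21 + £90,873.22 = £106,630.43.
Total = £38,175.20 + £106,630.43 = £144,805.63.

£144,805.63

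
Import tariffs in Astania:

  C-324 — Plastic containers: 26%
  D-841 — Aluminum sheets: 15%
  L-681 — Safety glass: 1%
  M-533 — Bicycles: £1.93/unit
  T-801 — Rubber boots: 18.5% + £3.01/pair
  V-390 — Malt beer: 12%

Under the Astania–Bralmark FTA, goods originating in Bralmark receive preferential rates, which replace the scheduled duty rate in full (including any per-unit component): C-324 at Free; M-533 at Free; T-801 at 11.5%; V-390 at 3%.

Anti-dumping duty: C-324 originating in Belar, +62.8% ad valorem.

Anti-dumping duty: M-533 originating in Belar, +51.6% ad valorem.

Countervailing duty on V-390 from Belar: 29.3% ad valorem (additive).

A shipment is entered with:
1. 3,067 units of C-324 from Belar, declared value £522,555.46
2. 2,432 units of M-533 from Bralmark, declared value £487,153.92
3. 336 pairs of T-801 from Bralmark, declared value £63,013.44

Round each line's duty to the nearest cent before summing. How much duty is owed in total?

£471,275.80

Line 1 (C-324, Belar, 3,067 units, £522,555.46):
Base rate for C-324 is 26%.
C-324 has an FTA preferential rate, but origin Belar is not Bralmark; base rate stands.
Additional duty on C-324 from Belar: +62.8%. Applied ad valorem rate: 26% + 62.8% = 88.8%.
Duty = £522,555.46 × 88.8% = £464,029.25.
Line 2 (M-533, Bralmark, 2,432 units, £487,153.92):
Base rate for M-533 is £1.93/unit.
Origin Bralmark qualifies under the Astania–Bralmark agreement and M-533 is covered: preferential rate Free applies instead.
The additional-duty order on M-533 targets Belar, not Bralmark; it does not apply.
Duty = £487,153.92 × 0% = £0.00.
Line 3 (T-801, Bralmark, 336 pairs, £63,013.44):
Base rate for T-801 is 18.5% + £3.01/pair.
Origin Bralmark qualifies under the Astania–Bralmark agreement and T-801 is covered: preferential rate 11.5% applies instead.
Duty = £63,013.44 × 11.5% = £7,246.55.
Total = £464,029.25 + £0.00 + £7,246.55 = £471,275.80.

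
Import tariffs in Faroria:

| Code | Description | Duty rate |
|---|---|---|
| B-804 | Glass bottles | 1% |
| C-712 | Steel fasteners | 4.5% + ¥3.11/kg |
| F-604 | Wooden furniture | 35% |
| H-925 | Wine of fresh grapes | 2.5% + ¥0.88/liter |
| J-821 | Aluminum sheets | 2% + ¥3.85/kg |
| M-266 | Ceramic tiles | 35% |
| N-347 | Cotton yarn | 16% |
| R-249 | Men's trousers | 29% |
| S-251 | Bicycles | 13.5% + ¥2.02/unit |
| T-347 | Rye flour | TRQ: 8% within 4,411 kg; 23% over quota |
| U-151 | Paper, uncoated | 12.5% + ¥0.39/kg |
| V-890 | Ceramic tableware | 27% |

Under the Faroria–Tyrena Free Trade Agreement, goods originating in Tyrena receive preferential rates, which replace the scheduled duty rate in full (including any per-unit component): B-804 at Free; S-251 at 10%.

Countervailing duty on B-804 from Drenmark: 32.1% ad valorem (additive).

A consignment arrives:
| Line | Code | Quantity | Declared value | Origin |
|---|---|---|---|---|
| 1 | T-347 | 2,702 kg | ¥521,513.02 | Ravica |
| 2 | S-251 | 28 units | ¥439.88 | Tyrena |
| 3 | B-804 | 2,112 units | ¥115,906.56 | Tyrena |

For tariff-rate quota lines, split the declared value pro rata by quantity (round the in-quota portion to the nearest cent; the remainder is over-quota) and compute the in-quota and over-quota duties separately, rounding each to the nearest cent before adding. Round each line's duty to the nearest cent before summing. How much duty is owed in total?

Line 1 (T-347, Ravica, 2,702 kg, ¥521,513.02):
Code T-347 is under a tariff-rate quota (threshold 4,411 kg). Quantity 2,702 kg is within the quota, so the in-quota rate 8% applies to the full value.
Duty = ¥521,513.02 × 8% = ¥41,721.04.
Line 2 (S-251, Tyrena, 28 units, ¥439.88):
Base rate for S-251 is 13.5% + ¥2.02/unit.
Origin Tyrena qualifies under the Faroria–Tyrena agreement and S-251 is covered: preferential rate 10% applies instead.
Duty = ¥439.88 × 10% = ¥43.99.
Line 3 (B-804, Tyrena, 2,112 units, ¥115,906.56):
Base rate for B-804 is 1%.
Origin Tyrena qualifies under the Faroria–Tyrena agreement and B-804 is covered: preferential rate Free applies instead.
The additional-duty order on B-804 targets Drenmark, not Tyrena; it does not apply.
Duty = ¥115,906.56 × 0% = ¥0.00.
Total = ¥41,721.04 + ¥43.99 + ¥0.00 = ¥41,765.03.

¥41,765.03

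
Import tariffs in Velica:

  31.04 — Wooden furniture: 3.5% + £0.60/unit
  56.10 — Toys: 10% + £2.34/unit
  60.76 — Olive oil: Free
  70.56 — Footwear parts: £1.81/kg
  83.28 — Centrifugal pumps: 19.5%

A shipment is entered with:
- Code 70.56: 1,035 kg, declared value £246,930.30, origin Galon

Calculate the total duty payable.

£1,873.35

Line 1 (70.56, Galon, 1,035 kg, £246,930.30):
Base rate for 70.56 is £1.81/kg.
Duty = 1,035 × £1.81 = £1,873.35.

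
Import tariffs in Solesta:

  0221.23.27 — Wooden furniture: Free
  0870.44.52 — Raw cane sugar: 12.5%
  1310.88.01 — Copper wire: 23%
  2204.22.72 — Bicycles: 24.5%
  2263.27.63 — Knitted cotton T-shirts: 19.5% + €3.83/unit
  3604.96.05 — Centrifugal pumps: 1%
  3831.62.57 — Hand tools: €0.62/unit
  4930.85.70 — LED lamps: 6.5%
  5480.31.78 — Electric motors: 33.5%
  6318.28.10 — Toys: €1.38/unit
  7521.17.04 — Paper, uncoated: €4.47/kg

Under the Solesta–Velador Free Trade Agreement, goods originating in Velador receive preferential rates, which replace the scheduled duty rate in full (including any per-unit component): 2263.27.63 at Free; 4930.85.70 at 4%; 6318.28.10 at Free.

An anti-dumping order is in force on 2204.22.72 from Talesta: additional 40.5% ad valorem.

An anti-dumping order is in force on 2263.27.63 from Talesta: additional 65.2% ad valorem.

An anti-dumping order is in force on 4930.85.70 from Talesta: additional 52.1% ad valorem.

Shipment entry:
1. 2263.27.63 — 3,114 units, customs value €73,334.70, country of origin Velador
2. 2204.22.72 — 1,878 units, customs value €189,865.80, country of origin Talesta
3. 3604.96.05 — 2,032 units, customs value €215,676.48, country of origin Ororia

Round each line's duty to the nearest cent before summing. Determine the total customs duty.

Line 1 (2263.27.63, Velador, 3,114 units, €73,334.70):
Base rate for 2263.27.63 is 19.5% + €3.83/unit.
Origin Velador qualifies under the Solesta–Velador agreement and 2263.27.63 is covered: preferential rate Free applies instead.
The additional-duty order on 2263.27.63 targets Talesta, not Velador; it does not apply.
Duty = €73,334.70 × 0% = €0.00.
Line 2 (2204.22.72, Talesta, 1,878 units, €189,865.80):
Base rate for 2204.22.72 is 24.5%.
Additional duty on 2204.22.72 from Talesta: +40.5%. Applied ad valorem rate: 24.5% + 40.5% = 65%.
Duty = €189,865.80 × 65% = €123,412.77.
Line 3 (3604.96.05, Ororia, 2,032 units, €215,676.48):
Base rate for 3604.96.05 is 1%.
Duty = €215,676.48 × 1% = €2,156.76.
Total = €0.00 + €123,412.77 + €2,156.76 = €125,569.53.

€125,569.53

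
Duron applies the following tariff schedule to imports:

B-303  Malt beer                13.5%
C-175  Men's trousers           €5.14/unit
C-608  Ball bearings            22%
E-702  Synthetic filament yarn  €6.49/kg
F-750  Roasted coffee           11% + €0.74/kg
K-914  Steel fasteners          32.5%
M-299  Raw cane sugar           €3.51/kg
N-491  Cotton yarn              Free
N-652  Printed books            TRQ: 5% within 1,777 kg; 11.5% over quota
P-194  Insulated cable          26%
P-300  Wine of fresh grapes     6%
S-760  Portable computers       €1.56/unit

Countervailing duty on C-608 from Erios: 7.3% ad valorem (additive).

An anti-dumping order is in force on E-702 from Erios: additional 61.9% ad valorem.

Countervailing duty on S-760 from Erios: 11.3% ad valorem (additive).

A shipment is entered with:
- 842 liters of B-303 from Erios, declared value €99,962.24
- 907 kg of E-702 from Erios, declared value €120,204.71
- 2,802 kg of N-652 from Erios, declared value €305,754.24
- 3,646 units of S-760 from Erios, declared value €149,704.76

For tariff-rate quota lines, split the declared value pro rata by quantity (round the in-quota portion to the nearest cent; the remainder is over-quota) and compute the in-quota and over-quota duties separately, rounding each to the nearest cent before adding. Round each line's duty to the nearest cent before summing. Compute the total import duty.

€138,950.28

Line 1 (B-303, Erios, 842 liters, €99,962.24):
Base rate for B-303 is 13.5%.
Duty = €99,962.24 × 13.5% = €13,494.90.
Line 2 (E-702, Erios, 907 kg, €120,204.71):
Base rate for E-702 is €6.49/kg.
Additional duty on E-702 from Erios: +61.9% ad valorem. Applied ad valorem rate = 61.9%.
Duty = €120,204.71 × 61.9% + 907 × €6.49 = €80,293.15.
Line 3 (N-652, Erios, 2,802 kg, €305,754.24):
Code N-652 is under a tariff-rate quota (threshold 1,777 kg). In-quota: 1,777 kg at 5%; over-quota: 1,025 kg at 11.5%.
Pro-rata value split: in-quota = €305,754.24 × 1,777/2,802 = €193,906.24; over-quota = €305,754.24 − €193,906.24 = €111,848.00.
In-quota duty = €193,906.24 × 5% = €9,695.31. Over-quota duty = €111,848.00 × 11.5% = €12,862.52.
Line duty = €9,695.31 + €12,862.52 = €22,557.83.
Line 4 (S-760, Erios, 3,646 units, €149,704.76):
Base rate for S-760 is €1.56/unit.
Additional duty on S-760 from Erios: +11.3% ad valorem. Applied ad valorem rate = 11.3%.
Duty = €149,704.76 × 11.3% + 3,646 × €1.56 = €22,604.40.
Total = €13,494.90 + €80,293.15 + €22,557.83 + €22,604.40 = €138,950.28.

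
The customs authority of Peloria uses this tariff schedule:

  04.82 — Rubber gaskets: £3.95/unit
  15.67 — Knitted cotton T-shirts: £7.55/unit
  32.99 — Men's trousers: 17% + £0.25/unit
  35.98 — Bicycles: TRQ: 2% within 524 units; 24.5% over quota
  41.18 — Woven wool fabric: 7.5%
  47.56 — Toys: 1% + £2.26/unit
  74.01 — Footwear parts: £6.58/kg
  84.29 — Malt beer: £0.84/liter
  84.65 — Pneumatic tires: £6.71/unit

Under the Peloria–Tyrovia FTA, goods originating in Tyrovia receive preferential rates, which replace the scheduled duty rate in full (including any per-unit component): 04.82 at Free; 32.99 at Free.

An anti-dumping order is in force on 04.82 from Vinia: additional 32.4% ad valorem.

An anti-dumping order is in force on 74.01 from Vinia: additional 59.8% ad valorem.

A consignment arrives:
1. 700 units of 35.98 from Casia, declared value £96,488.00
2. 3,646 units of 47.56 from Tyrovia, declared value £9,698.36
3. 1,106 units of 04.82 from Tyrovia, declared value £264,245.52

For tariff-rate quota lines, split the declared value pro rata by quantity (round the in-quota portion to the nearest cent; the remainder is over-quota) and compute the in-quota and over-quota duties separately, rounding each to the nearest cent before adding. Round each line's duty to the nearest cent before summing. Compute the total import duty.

Line 1 (35.98, Casia, 700 units, £96,488.00):
Code 35.98 is under a tariff-rate quota (threshold 524 units). In-quota: 524 units at 2%; over-quota: 176 units at 24.5%.
Pro-rata value split: in-quota = £96,488.00 × 524/700 = £72,228.16; over-quota = £96,488.00 − £72,228.16 = £24,259.84.
In-quota duty = £72,228.16 × 2% = £1,444.56. Over-quota duty = £24,259.84 × 24.5% = £5,943.66.
Line duty = £1,444.56 + £5,943.66 = £7,388.22.
Line 2 (47.56, Tyrovia, 3,646 units, £9,698.36):
Base rate for 47.56 is 1% + £2.26/unit.
Origin Tyrovia is the FTA partner but 47.56 is not on the preference list; base rate stands.
Duty = £9,698.36 × 1% + 3,646 × £2.26 = £8,336.94.
Line 3 (04.82, Tyrovia, 1,106 units, £264,245.52):
Base rate for 04.82 is £3.95/unit.
Origin Tyrovia qualifies under the Peloria–Tyrovia agreement and 04.82 is covered: preferential rate Free applies instead.
The additional-duty order on 04.82 targets Vinia, not Tyrovia; it does not apply.
Duty = £264,245.52 × 0% = £0.00.
Total = £7,388.22 + £8,336.94 + £0.00 = £15,725.16.

£15,725.16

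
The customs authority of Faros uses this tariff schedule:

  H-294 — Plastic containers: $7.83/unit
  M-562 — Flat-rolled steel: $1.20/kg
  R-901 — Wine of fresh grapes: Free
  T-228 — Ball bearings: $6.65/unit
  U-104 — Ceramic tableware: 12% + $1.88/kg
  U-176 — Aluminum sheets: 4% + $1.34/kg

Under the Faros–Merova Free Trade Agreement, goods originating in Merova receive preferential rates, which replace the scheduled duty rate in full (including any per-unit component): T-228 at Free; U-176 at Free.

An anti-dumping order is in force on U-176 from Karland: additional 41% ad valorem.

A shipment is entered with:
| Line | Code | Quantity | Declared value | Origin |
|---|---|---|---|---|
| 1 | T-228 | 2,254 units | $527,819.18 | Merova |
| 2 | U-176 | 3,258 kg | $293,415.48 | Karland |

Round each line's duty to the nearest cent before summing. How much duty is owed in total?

Line 1 (T-228, Merova, 2,254 units, $527,819.18):
Base rate for T-228 is $6.65/unit.
Origin Merova qualifies under the Faros–Merova agreement and T-228 is covered: preferential rate Free applies instead.
Duty = $527,819.18 × 0% = $0.00.
Line 2 (U-176, Karland, 3,258 kg, $293,415.48):
Base rate for U-176 is 4% + $1.34/kg.
U-176 has an FTA preferential rate, but origin Karland is not Merova; base rate stands.
Additional duty on U-176 from Karland: +41%. Applied ad valorem rate: 4% + 41% = 45%.
Duty = $293,415.48 × 45% + 3,258 × $1.34 = $136,402.69.
Total = $0.00 + $136,402.69 = $136,402.69.

$136,402.69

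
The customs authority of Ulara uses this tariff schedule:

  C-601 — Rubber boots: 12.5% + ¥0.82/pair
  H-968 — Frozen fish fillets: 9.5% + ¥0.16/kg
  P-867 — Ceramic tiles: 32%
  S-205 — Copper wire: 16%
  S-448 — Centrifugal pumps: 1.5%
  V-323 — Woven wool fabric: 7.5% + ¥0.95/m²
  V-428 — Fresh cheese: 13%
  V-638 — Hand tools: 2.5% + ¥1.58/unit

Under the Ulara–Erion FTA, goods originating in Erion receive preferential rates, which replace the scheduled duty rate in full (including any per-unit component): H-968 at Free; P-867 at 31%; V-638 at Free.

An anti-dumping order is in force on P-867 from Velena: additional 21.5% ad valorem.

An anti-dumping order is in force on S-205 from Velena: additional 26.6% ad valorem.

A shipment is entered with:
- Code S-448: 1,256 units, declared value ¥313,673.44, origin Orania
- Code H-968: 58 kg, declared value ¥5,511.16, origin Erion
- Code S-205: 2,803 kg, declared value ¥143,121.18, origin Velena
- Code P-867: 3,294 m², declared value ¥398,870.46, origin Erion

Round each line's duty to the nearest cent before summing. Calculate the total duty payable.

Line 1 (S-448, Orania, 1,256 units, ¥313,673.44):
Base rate for S-448 is 1.5%.
Duty = ¥313,673.44 × 1.5% = ¥4,705.10.
Line 2 (H-968, Erion, 58 kg, ¥5,511.16):
Base rate for H-968 is 9.5% + ¥0.16/kg.
Origin Erion qualifies under the Ulara–Erion agreement and H-968 is covered: preferential rate Free applies instead.
Duty = ¥5,511.16 × 0% = ¥0.00.
Line 3 (S-205, Velena, 2,803 kg, ¥143,121.18):
Base rate for S-205 is 16%.
Additional duty on S-205 from Velena: +26.6%. Applied ad valorem rate: 16% + 26.6% = 42.6%.
Duty = ¥143,121.18 × 42.6% = ¥60,969.62.
Line 4 (P-867, Erion, 3,294 m², ¥398,870.46):
Base rate for P-867 is 32%.
Origin Erion qualifies under the Ulara–Erion agreement and P-867 is covered: preferential rate 31% applies instead.
The additional-duty order on P-867 targets Velena, not Erion; it does not apply.
Duty = ¥398,870.46 × 31% = ¥123,649.84.
Total = ¥4,705.10 + ¥0.00 + ¥60,969.62 + ¥123,649.84 = ¥189,324.56.

¥189,324.56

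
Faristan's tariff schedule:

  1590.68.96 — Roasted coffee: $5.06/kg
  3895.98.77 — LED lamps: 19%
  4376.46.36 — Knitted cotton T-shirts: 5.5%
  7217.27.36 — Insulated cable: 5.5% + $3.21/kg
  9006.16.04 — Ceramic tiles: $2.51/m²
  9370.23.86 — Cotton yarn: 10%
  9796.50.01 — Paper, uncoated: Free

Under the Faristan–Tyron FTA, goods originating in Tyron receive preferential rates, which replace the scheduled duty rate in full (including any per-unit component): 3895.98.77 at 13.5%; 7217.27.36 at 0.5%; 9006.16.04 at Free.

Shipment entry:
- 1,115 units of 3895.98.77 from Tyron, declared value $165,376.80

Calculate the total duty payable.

$22,325.87

Line 1 (3895.98.77, Tyron, 1,115 units, $165,376.80):
Base rate for 3895.98.77 is 19%.
Origin Tyron qualifies under the Faristan–Tyron agreement and 3895.98.77 is covered: preferential rate 13.5% applies instead.
Duty = $165,376.80 × 13.5% = $22,325.87.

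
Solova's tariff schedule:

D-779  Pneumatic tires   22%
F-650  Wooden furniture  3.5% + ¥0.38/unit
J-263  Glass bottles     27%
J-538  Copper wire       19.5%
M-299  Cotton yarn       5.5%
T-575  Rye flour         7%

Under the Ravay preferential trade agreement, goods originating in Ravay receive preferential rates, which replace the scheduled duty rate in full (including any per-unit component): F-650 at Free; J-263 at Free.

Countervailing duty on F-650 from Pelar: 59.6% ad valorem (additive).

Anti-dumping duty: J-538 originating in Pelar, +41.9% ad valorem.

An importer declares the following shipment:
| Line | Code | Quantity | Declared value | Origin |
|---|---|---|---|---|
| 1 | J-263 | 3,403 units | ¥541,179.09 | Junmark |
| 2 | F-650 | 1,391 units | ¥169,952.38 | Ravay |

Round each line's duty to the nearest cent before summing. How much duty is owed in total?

Line 1 (J-263, Junmark, 3,403 units, ¥541,179.09):
Base rate for J-263 is 27%.
J-263 has an FTA preferential rate, but origin Junmark is not Ravay; base rate stands.
Duty = ¥541,179.09 × 27% = ¥146,118.35.
Line 2 (F-650, Ravay, 1,391 units, ¥169,952.38):
Base rate for F-650 is 3.5% + ¥0.38/unit.
Origin Ravay qualifies under the Solova–Ravay agreement and F-650 is covered: preferential rate Free applies instead.
The additional-duty order on F-650 targets Pelar, not Ravay; it does not apply.
Duty = ¥169,952.38 × 0% = ¥0.00.
Total = ¥146,118.35 + ¥0.00 = ¥146,118.35.

¥146,118.35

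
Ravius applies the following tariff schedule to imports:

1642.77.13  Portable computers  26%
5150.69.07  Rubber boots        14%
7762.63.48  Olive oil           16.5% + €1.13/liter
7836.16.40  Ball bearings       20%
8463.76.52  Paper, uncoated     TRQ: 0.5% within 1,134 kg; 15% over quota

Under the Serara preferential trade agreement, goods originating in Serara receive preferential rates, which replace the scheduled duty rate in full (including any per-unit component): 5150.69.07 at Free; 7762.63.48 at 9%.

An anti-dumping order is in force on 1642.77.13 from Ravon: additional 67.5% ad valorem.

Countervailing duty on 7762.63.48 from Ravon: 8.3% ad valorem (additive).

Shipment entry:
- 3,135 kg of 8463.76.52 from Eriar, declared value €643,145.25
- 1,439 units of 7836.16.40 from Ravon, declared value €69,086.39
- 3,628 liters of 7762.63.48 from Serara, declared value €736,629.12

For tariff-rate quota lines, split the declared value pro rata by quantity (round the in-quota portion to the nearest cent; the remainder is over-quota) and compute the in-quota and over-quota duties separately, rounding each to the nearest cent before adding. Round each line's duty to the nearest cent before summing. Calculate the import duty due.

€142,852.87

Line 1 (8463.76.52, Eriar, 3,135 kg, €643,145.25):
Code 8463.76.52 is under a tariff-rate quota (threshold 1,134 kg). In-quota: 1,134 kg at 0.5%; over-quota: 2,001 kg at 15%.
Pro-rata value split: in-quota = €643,145.25 × 1,134/3,135 = €232,640.10; over-quota = €643,145.25 − €232,640.10 = €410,505.15.
In-quota duty = €232,640.10 × 0.5% = €1,163.20. Over-quota duty = €410,505.15 × 15% = €61,575.77.
Line duty = €1,163.20 + €61,575.77 = €62,738.97.
Line 2 (7836.16.40, Ravon, 1,439 units, €69,086.39):
Base rate for 7836.16.40 is 20%.
Duty = €69,086.39 × 20% = €13,817.28.
Line 3 (7762.63.48, Serara, 3,628 liters, €736,629.12):
Base rate for 7762.63.48 is 16.5% + €1.13/liter.
Origin Serara qualifies under the Ravius–Serara agreement and 7762.63.48 is covered: preferential rate 9% applies instead.
The additional-duty order on 7762.63.48 targets Ravon, not Serara; it does not apply.
Duty = €736,629.12 × 9% = €66,296.62.
Total = €62,738.97 + €13,817.28 + €66,296.62 = €142,852.87.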